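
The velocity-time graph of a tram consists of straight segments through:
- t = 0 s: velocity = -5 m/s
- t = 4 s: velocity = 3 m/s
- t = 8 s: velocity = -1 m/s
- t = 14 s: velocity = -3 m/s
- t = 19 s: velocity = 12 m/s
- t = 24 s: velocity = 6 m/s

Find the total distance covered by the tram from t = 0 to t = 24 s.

Distance (not displacement) is the total path length: add the absolute areas under v-t.
0–4 s: v = 0 at t = 2.5 s; triangle areas 6.25 + 2.25 = 8.5 m
4–8 s: v = 0 at t = 7 s; triangle areas 4.5 + 0.5 = 5 m
8–14 s: |½(-1 + -3)(6)| = 12 m
14–19 s: v = 0 at t = 15 s; triangle areas 1.5 + 24 = 25.5 m
19–24 s: |½(12 + 6)(5)| = 45 m
Total distance = 96 m

96 m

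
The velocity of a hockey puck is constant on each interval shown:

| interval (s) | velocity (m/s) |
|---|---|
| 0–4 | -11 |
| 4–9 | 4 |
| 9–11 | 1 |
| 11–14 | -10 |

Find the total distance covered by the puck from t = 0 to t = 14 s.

Distance (not displacement) is the total path length: add the absolute areas under v-t.
0–4 s: |-11| × 4 = 44 m
4–9 s: |4| × 5 = 20 m
9–11 s: |1| × 2 = 2 m
11–14 s: |-10| × 3 = 30 m
Total distance = 96 m

96 m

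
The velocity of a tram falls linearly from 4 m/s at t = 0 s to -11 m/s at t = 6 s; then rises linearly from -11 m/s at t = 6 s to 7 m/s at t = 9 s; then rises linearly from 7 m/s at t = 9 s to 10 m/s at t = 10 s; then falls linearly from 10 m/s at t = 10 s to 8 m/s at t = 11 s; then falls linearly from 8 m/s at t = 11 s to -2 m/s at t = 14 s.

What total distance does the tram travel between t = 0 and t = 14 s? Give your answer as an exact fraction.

1039/15 m

Total distance travelled is ∫|v| dt — sum the magnitudes of each area piece.
0–6 s: v = 0 at t = 1.6 s; triangle areas 3.2 + 24.2 = 27.4 m
6–9 s: v = 0 at t = 47/6 s; triangle areas 121/12 + 49/12 = 85/6 m
9–10 s: |½(7 + 10)(1)| = 8.5 m
10–11 s: |½(10 + 8)(1)| = 9 m
11–14 s: v = 0 at t = 13.4 s; triangle areas 9.6 + 0.6 = 10.2 m
Total distance = 1039/15 m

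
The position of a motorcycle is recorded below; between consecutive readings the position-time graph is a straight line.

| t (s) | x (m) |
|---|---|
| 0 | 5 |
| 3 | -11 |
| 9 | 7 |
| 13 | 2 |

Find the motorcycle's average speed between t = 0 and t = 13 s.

3 m/s

Average speed = (total path length)/(elapsed time); on a piecewise-linear x-t graph the path length is Σ|Δx|.
0–3 s: |Δx| = |-11 − 5| = 16 m
3–9 s: |Δx| = |7 − -11| = 18 m
9–13 s: |Δx| = |2 − 7| = 5 m
Total path = 39 m; average speed = 39/13 = 3 m/s.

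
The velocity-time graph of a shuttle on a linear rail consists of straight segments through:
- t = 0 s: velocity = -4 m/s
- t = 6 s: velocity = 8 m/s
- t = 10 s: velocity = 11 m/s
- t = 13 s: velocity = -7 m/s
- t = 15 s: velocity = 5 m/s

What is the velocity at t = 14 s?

On 13–15 s the graph is linear from -7 to 5 m/s: v(14) = -7 + (5 − -7)·(14 − 13)/(15 − 13) = -1 m/s.

-1 m/s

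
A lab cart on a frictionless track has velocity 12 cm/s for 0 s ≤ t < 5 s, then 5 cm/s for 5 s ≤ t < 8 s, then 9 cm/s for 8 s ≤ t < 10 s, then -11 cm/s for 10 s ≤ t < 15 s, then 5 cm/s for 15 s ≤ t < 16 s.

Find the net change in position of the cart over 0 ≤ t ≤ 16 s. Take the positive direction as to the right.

43 cm

Net displacement equals the area under the velocity-time graph (areas below the axis count negative).
0–5 s: 12 × 5 = 60 cm
5–8 s: 5 × 3 = 15 cm
8–10 s: 9 × 2 = 18 cm
10–15 s: -11 × 5 = -55 cm
15–16 s: 5 × 1 = 5 cm
Net displacement = 43 cm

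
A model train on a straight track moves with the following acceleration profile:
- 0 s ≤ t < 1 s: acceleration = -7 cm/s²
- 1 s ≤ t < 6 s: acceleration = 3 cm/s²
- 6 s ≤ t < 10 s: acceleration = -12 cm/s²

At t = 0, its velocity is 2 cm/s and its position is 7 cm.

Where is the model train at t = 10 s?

On each constant-a segment, Δv = aΔt and Δx = v₀Δt + ½aΔt²; chain segment to segment.
0–1 s: v starts 2 cm/s; Δx = 2·1 + ½·-7·1² = -1.5 cm; v ends -5 cm/s.
1–6 s: v starts -5 cm/s; Δx = -5·5 + ½·3·5² = 12.5 cm; v ends 10 cm/s.
6–10 s: v starts 10 cm/s; Δx = 10·4 + ½·-12·4² = -56 cm; v ends -38 cm/s.
x(10) = 7 + Σ Δx = -38 cm.

-38 cm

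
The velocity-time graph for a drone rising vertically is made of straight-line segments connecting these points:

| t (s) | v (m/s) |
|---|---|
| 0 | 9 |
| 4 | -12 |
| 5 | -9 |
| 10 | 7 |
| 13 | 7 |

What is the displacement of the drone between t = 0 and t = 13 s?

Displacement is the signed area under the v-t curve.
0–4 s: ½(9 + -12)(4) = -6 m
4–5 s: ½(-12 + -9)(1) = -10.5 m
5–10 s: ½(-9 + 7)(5) = -5 m
10–13 s: 7 × 3 = 21 m
Net displacement = -0.5 m

-0.5 m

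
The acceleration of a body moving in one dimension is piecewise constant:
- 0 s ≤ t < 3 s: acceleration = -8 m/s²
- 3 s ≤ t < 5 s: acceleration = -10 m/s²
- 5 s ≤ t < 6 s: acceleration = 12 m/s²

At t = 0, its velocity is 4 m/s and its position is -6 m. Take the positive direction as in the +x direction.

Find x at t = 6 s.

On each constant-a segment, Δv = aΔt and Δx = v₀Δt + ½aΔt²; chain segment to segment.
0–3 s: v starts 4 m/s; Δx = 4·3 + ½·-8·3² = -24 m; v ends -20 m/s.
3–5 s: v starts -20 m/s; Δx = -20·2 + ½·-10·2² = -60 m; v ends -40 m/s.
5–6 s: v starts -40 m/s; Δx = -40·1 + ½·12·1² = -34 m; v ends -28 m/s.
x(6) = -6 + Σ Δx = -124 m.

-124 m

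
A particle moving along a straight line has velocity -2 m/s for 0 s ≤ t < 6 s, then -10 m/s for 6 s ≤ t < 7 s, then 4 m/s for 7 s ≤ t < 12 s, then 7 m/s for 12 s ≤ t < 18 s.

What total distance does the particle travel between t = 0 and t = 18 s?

Total distance travelled is ∫|v| dt — sum the magnitudes of each area piece.
0–6 s: |-2| × 6 = 12 m
6–7 s: |-10| × 1 = 10 m
7–12 s: |4| × 5 = 20 m
12–18 s: |7| × 6 = 42 m
Total distance = 84 m

84 m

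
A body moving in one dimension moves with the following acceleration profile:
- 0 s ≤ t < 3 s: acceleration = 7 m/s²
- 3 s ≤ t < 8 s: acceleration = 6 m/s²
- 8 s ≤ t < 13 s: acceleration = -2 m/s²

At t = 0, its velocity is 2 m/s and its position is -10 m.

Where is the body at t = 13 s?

457.5 m

On each constant-a segment, Δv = aΔt and Δx = v₀Δt + ½aΔt²; chain segment to segment.
0–3 s: v starts 2 m/s; Δx = 2·3 + ½·7·3² = 37.5 m; v ends 23 m/s.
3–8 s: v starts 23 m/s; Δx = 23·5 + ½·6·5² = 190 m; v ends 53 m/s.
8–13 s: v starts 53 m/s; Δx = 53·5 + ½·-2·5² = 240 m; v ends 43 m/s.
x(13) = -10 + Σ Δx = 457.5 m.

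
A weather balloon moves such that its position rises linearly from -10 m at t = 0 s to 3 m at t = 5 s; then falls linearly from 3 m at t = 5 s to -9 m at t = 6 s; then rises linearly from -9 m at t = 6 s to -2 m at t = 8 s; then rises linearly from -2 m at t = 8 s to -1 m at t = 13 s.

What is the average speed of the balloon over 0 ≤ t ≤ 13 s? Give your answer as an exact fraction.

Average speed = (total path length)/(elapsed time); on a piecewise-linear x-t graph the path length is Σ|Δx|.
0–5 s: |Δx| = |3 − -10| = 13 m
5–6 s: |Δx| = |-9 − 3| = 12 m
6–8 s: |Δx| = |-2 − -9| = 7 m
8–13 s: |Δx| = |-1 − -2| = 1 m
Total path = 33 m; average speed = 33/13 = 33/13 m/s.

33/13 m/s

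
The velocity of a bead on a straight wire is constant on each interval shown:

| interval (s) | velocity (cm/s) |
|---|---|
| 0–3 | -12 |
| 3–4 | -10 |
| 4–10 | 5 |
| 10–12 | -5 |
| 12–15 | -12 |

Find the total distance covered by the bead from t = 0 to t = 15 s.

122 cm

Distance (not displacement) is the total path length: add the absolute areas under v-t.
0–3 s: |-12| × 3 = 36 cm
3–4 s: |-10| × 1 = 10 cm
4–10 s: |5| × 6 = 30 cm
10–12 s: |-5| × 2 = 10 cm
12–15 s: |-12| × 3 = 36 cm
Total distance = 122 cm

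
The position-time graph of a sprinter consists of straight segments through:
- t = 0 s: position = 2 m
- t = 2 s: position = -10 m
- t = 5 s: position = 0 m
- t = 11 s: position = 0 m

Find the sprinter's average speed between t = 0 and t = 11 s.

Average speed = (total path length)/(elapsed time); on a piecewise-linear x-t graph the path length is Σ|Δx|.
0–2 s: |Δx| = |-10 − 2| = 12 m
2–5 s: |Δx| = |0 − -10| = 10 m
5–11 s: |Δx| = |0 − 0| = 0 m
Total path = 22 m; average speed = 22/11 = 2 m/s.

2 m/s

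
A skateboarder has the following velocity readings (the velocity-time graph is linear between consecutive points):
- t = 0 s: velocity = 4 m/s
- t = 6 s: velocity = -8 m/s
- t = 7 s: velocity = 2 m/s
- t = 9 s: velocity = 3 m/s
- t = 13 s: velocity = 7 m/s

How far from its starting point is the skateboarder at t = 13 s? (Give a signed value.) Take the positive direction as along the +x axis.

Net displacement equals the area under the velocity-time graph (areas below the axis count negative).
0–6 s: ½(4 + -8)(6) = -12 m
6–7 s: ½(-8 + 2)(1) = -3 m
7–9 s: ½(2 + 3)(2) = 5 m
9–13 s: ½(3 + 7)(4) = 20 m
Net displacement = 10 m

10 m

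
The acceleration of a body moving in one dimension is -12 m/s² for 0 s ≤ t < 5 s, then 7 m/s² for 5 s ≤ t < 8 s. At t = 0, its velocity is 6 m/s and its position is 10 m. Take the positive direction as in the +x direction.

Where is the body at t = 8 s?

On each constant-a segment, Δv = aΔt and Δx = v₀Δt + ½aΔt²; chain segment to segment.
0–5 s: v starts 6 m/s; Δx = 6·5 + ½·-12·5² = -120 m; v ends -54 m/s.
5–8 s: v starts -54 m/s; Δx = -54·3 + ½·7·3² = -130.5 m; v ends -33 m/s.
x(8) = 10 + Σ Δx = -240.5 m.

-240.5 m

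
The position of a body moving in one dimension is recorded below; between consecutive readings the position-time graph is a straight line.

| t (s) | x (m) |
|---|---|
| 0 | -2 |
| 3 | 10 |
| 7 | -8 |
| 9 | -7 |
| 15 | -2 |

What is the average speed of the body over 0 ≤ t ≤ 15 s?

2.4 m/s

Average speed = (total path length)/(elapsed time); on a piecewise-linear x-t graph the path length is Σ|Δx|.
0–3 s: |Δx| = |10 − -2| = 12 m
3–7 s: |Δx| = |-8 − 10| = 18 m
7–9 s: |Δx| = |-7 − -8| = 1 m
9–15 s: |Δx| = |-2 − -7| = 5 m
Total path = 36 m; average speed = 36/15 = 2.4 m/s.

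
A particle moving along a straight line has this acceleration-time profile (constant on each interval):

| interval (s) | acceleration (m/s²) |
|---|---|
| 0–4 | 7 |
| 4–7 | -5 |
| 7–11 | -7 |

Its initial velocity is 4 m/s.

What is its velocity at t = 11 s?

Δv equals the area under the a-t graph; then v = v₀ + Δv.
0–4 s: 7 × 4 = 28 m/s
4–7 s: -5 × 3 = -15 m/s
7–11 s: -7 × 4 = -28 m/s
Δv = -15 m/s, so v(11) = 4 + (-15) = -11 m/s.

-11 m/s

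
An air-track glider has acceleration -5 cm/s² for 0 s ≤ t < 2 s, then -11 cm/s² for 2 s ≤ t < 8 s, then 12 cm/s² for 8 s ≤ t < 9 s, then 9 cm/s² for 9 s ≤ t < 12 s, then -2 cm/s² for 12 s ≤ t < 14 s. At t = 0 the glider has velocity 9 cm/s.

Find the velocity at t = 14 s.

-32 cm/s

Δv equals the area under the a-t graph; then v = v₀ + Δv.
0–2 s: -5 × 2 = -10 cm/s
2–8 s: -11 × 6 = -66 cm/s
8–9 s: 12 × 1 = 12 cm/s
9–12 s: 9 × 3 = 27 cm/s
12–14 s: -2 × 2 = -4 cm/s
Δv = -41 cm/s, so v(14) = 9 + (-41) = -32 cm/s.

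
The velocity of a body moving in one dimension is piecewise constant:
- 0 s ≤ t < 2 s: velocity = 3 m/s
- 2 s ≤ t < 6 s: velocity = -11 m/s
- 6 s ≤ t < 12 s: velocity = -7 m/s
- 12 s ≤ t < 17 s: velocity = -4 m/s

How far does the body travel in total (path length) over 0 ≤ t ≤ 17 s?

Distance (not displacement) is the total path length: add the absolute areas under v-t.
0–2 s: |3| × 2 = 6 m
2–6 s: |-11| × 4 = 44 m
6–12 s: |-7| × 6 = 42 m
12–17 s: |-4| × 5 = 20 m
Total distance = 112 m

112 m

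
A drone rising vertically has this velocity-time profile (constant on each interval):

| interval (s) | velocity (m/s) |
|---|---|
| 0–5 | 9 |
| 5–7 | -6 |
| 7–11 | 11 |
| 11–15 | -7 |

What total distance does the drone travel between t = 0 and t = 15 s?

Total distance travelled is ∫|v| dt — sum the magnitudes of each area piece.
0–5 s: |9| × 5 = 45 m
5–7 s: |-6| × 2 = 12 m
7–11 s: |11| × 4 = 44 m
11–15 s: |-7| × 4 = 28 m
Total distance = 129 m

129 m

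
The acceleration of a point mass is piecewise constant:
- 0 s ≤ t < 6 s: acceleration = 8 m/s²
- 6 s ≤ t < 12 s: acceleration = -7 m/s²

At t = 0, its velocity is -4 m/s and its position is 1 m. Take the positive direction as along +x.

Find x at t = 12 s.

259 m

On each constant-a segment, Δv = aΔt and Δx = v₀Δt + ½aΔt²; chain segment to segment.
0–6 s: v starts -4 m/s; Δx = -4·6 + ½·8·6² = 120 m; v ends 44 m/s.
6–12 s: v starts 44 m/s; Δx = 44·6 + ½·-7·6² = 138 m; v ends 2 m/s.
x(12) = 1 + Σ Δx = 259 m.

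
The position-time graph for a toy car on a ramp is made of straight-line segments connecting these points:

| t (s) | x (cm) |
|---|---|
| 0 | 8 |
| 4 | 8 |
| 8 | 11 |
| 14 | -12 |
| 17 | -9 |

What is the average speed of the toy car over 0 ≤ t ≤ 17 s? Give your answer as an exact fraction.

29/17 cm/s

Average speed = (total path length)/(elapsed time); on a piecewise-linear x-t graph the path length is Σ|Δx|.
0–4 s: |Δx| = |8 − 8| = 0 cm
4–8 s: |Δx| = |11 − 8| = 3 cm
8–14 s: |Δx| = |-12 − 11| = 23 cm
14–17 s: |Δx| = |-9 − -12| = 3 cm
Total path = 29 cm; average speed = 29/17 = 29/17 cm/s.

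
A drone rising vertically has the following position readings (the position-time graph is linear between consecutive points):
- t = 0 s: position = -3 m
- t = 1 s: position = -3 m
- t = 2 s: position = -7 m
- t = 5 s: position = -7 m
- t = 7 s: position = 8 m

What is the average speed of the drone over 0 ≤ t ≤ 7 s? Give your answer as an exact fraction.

Average speed = (total path length)/(elapsed time); on a piecewise-linear x-t graph the path length is Σ|Δx|.
0–1 s: |Δx| = |-3 − -3| = 0 m
1–2 s: |Δx| = |-7 − -3| = 4 m
2–5 s: |Δx| = |-7 − -7| = 0 m
5–7 s: |Δx| = |8 − -7| = 15 m
Total path = 19 m; average speed = 19/7 = 19/7 m/s.

19/7 m/s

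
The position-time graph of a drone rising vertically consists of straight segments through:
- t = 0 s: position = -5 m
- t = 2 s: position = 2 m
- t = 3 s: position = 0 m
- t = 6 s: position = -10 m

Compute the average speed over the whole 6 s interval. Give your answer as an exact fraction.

Average speed = (total path length)/(elapsed time); on a piecewise-linear x-t graph the path length is Σ|Δx|.
0–2 s: |Δx| = |2 − -5| = 7 m
2–3 s: |Δx| = |0 − 2| = 2 m
3–6 s: |Δx| = |-10 − 0| = 10 m
Total path = 19 m; average speed = 19/6 = 19/6 m/s.

19/6 m/s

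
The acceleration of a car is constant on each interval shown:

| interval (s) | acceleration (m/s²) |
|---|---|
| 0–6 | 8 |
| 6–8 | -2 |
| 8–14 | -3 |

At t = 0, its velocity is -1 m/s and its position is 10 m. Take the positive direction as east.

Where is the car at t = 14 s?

442 m

On each constant-a segment, Δv = aΔt and Δx = v₀Δt + ½aΔt²; chain segment to segment.
0–6 s: v starts -1 m/s; Δx = -1·6 + ½·8·6² = 138 m; v ends 47 m/s.
6–8 s: v starts 47 m/s; Δx = 47·2 + ½·-2·2² = 90 m; v ends 43 m/s.
8–14 s: v starts 43 m/s; Δx = 43·6 + ½·-3·6² = 204 m; v ends 25 m/s.
x(14) = 10 + Σ Δx = 442 m.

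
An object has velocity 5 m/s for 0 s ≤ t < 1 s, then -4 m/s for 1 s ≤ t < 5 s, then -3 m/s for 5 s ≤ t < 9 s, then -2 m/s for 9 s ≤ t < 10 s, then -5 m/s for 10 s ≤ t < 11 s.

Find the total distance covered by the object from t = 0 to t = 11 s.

Distance (not displacement) is the total path length: add the absolute areas under v-t.
0–1 s: |5| × 1 = 5 m
1–5 s: |-4| × 4 = 16 m
5–9 s: |-3| × 4 = 12 m
9–10 s: |-2| × 1 = 2 m
10–11 s: |-5| × 1 = 5 m
Total distance = 40 m

40 m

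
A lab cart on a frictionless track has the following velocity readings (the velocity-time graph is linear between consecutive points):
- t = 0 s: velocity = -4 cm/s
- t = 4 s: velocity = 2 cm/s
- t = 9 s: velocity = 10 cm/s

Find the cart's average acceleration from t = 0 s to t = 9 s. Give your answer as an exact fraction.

14/9 cm/s²

Average acceleration = Δv/Δt = (10 − -4)/(9 − 0) = 14/9 cm/s².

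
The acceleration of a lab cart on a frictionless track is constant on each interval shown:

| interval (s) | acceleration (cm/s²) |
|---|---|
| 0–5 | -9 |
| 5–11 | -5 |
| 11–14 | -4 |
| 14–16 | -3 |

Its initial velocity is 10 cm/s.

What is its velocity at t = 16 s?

Δv equals the area under the a-t graph; then v = v₀ + Δv.
0–5 s: -9 × 5 = -45 cm/s
5–11 s: -5 × 6 = -30 cm/s
11–14 s: -4 × 3 = -12 cm/s
14–16 s: -3 × 2 = -6 cm/s
Δv = -93 cm/s, so v(16) = 10 + (-93) = -83 cm/s.

-83 cm/s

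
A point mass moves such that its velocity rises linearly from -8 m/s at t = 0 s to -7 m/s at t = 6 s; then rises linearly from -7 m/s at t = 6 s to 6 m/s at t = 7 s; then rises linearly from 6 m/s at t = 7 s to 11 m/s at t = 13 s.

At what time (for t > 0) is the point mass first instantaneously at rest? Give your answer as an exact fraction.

t = 85/13 s

v changes sign on 6–7 s (from -7 to 6); the graph is linear there, so v = 0 at t = 6 + (7)·(7 − 6)/(6 − -7) = 85/13 s.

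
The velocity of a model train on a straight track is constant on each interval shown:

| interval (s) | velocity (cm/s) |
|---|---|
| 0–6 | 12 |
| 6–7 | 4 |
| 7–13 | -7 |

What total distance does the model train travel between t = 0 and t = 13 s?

118 cm

Total distance travelled is ∫|v| dt — sum the magnitudes of each area piece.
0–6 s: |12| × 6 = 72 cm
6–7 s: |4| × 1 = 4 cm
7–13 s: |-7| × 6 = 42 cm
Total distance = 118 cm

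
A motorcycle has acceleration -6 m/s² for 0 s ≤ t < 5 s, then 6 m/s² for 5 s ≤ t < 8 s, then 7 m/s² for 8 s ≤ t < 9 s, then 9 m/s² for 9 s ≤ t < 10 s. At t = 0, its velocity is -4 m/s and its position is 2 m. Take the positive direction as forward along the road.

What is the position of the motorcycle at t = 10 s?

-185 m

On each constant-a segment, Δv = aΔt and Δx = v₀Δt + ½aΔt²; chain segment to segment.
0–5 s: v starts -4 m/s; Δx = -4·5 + ½·-6·5² = -95 m; v ends -34 m/s.
5–8 s: v starts -34 m/s; Δx = -34·3 + ½·6·3² = -75 m; v ends -16 m/s.
8–9 s: v starts -16 m/s; Δx = -16·1 + ½·7·1² = -12.5 m; v ends -9 m/s.
9–10 s: v starts -9 m/s; Δx = -9·1 + ½·9·1² = -4.5 m; v ends 0 m/s.
x(10) = 2 + Σ Δx = -185 m.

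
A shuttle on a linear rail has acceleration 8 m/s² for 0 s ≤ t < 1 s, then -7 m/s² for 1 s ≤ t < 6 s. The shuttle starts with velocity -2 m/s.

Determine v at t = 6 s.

Δv equals the area under the a-t graph; then v = v₀ + Δv.
0–1 s: 8 × 1 = 8 m/s
1–6 s: -7 × 5 = -35 m/s
Δv = -27 m/s, so v(6) = -2 + (-27) = -29 m/s.

-29 m/s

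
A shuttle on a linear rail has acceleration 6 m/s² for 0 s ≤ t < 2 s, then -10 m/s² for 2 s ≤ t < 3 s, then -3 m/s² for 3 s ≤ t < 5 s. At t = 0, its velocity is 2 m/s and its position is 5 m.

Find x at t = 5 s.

On each constant-a segment, Δv = aΔt and Δx = v₀Δt + ½aΔt²; chain segment to segment.
0–2 s: v starts 2 m/s; Δx = 2·2 + ½·6·2² = 16 m; v ends 14 m/s.
2–3 s: v starts 14 m/s; Δx = 14·1 + ½·-10·1² = 9 m; v ends 4 m/s.
3–5 s: v starts 4 m/s; Δx = 4·2 + ½·-3·2² = 2 m; v ends -2 m/s.
x(5) = 5 + Σ Δx = 32 m.

32 m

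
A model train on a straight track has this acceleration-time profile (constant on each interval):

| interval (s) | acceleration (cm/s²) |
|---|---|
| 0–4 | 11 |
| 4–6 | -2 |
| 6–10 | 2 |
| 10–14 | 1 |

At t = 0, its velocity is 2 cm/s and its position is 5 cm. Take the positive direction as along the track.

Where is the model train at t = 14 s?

On each constant-a segment, Δv = aΔt and Δx = v₀Δt + ½aΔt²; chain segment to segment.
0–4 s: v starts 2 cm/s; Δx = 2·4 + ½·11·4² = 96 cm; v ends 46 cm/s.
4–6 s: v starts 46 cm/s; Δx = 46·2 + ½·-2·2² = 88 cm; v ends 42 cm/s.
6–10 s: v starts 42 cm/s; Δx = 42·4 + ½·2·4² = 184 cm; v ends 50 cm/s.
10–14 s: v starts 50 cm/s; Δx = 50·4 + ½·1·4² = 208 cm; v ends 54 cm/s.
x(14) = 5 + Σ Δx = 581 cm.

581 cm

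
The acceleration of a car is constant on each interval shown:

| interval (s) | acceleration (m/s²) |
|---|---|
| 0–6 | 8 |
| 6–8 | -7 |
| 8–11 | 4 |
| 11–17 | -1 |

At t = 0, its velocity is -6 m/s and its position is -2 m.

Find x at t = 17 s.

500 m

On each constant-a segment, Δv = aΔt and Δx = v₀Δt + ½aΔt²; chain segment to segment.
0–6 s: v starts -6 m/s; Δx = -6·6 + ½·8·6² = 108 m; v ends 42 m/s.
6–8 s: v starts 42 m/s; Δx = 42·2 + ½·-7·2² = 70 m; v ends 28 m/s.
8–11 s: v starts 28 m/s; Δx = 28·3 + ½·4·3² = 102 m; v ends 40 m/s.
11–17 s: v starts 40 m/s; Δx = 40·6 + ½·-1·6² = 222 m; v ends 34 m/s.
x(17) = -2 + Σ Δx = 500 m.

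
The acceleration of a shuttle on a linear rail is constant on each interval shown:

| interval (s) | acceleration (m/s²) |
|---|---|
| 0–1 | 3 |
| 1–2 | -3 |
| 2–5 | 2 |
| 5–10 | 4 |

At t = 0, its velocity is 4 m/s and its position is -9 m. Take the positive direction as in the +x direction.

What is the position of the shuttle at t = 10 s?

123 m

On each constant-a segment, Δv = aΔt and Δx = v₀Δt + ½aΔt²; chain segment to segment.
0–1 s: v starts 4 m/s; Δx = 4·1 + ½·3·1² = 5.5 m; v ends 7 m/s.
1–2 s: v starts 7 m/s; Δx = 7·1 + ½·-3·1² = 5.5 m; v ends 4 m/s.
2–5 s: v starts 4 m/s; Δx = 4·3 + ½·2·3² = 21 m; v ends 10 m/s.
5–10 s: v starts 10 m/s; Δx = 10·5 + ½·4·5² = 100 m; v ends 30 m/s.
x(10) = -9 + Σ Δx = 123 m.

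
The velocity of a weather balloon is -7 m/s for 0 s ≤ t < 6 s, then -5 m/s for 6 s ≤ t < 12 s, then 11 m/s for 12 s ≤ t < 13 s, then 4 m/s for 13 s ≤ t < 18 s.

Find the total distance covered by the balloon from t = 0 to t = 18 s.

Distance (not displacement) is the total path length: add the absolute areas under v-t.
0–6 s: |-7| × 6 = 42 m
6–12 s: |-5| × 6 = 30 m
12–13 s: |11| × 1 = 11 m
13–18 s: |4| × 5 = 20 m
Total distance = 103 m

103 m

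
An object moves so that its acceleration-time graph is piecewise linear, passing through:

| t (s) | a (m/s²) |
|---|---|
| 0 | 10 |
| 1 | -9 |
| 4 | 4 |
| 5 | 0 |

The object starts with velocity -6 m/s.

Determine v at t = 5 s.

Δv equals the area under the a-t graph; then v = v₀ + Δv.
0–1 s: ½(10 + -9)(1) = 0.5 m/s
1–4 s: ½(-9 + 4)(3) = -7.5 m/s
4–5 s: ½(4 + 0)(1) = 2 m/s
Δv = -5 m/s, so v(5) = -6 + (-5) = -11 m/s.

-11 m/s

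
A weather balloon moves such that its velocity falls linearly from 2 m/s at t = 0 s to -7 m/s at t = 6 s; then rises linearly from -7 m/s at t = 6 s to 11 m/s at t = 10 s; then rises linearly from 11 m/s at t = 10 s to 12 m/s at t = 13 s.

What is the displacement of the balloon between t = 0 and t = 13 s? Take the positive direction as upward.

Net displacement equals the area under the velocity-time graph (areas below the axis count negative).
0–6 s: ½(2 + -7)(6) = -15 m
6–10 s: ½(-7 + 11)(4) = 8 m
10–13 s: ½(11 + 12)(3) = 34.5 m
Net displacement = 27.5 m

27.5 m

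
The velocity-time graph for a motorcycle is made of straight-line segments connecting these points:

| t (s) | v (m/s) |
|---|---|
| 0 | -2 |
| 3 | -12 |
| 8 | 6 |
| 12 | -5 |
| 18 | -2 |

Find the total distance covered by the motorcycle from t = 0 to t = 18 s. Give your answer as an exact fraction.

859/11 m

Total distance travelled is ∫|v| dt — sum the magnitudes of each area piece.
0–3 s: |½(-2 + -12)(3)| = 21 m
3–8 s: v = 0 at t = 19/3 s; triangle areas 20 + 5 = 25 m
8–12 s: v = 0 at t = 112/11 s; triangle areas 72/11 + 50/11 = 122/11 m
12–18 s: |½(-5 + -2)(6)| = 21 m
Total distance = 859/11 m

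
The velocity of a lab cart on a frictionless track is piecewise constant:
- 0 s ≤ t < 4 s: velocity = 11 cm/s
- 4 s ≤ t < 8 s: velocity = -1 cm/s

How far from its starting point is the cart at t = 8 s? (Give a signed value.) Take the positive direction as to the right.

Net displacement equals the area under the velocity-time graph (areas below the axis count negative).
0–4 s: 11 × 4 = 44 cm
4–8 s: -1 × 4 = -4 cm
Net displacement = 40 cm

40 cm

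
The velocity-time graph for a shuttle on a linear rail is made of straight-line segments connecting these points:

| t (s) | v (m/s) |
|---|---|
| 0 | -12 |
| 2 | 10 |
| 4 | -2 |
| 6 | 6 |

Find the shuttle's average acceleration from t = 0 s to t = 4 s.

2.5 m/s²

Average acceleration = Δv/Δt = (-2 − -12)/(4 − 0) = 2.5 m/s².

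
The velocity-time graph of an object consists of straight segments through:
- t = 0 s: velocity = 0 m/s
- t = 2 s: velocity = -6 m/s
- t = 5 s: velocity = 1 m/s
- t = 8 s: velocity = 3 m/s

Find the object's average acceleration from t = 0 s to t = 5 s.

0.2 m/s²

Average acceleration = Δv/Δt = (1 − 0)/(5 − 0) = 0.2 m/s².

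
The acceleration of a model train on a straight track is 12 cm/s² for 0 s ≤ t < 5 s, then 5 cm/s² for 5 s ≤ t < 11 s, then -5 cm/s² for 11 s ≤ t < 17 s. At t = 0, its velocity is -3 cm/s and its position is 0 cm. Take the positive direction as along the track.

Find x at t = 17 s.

999 cm

On each constant-a segment, Δv = aΔt and Δx = v₀Δt + ½aΔt²; chain segment to segment.
0–5 s: v starts -3 cm/s; Δx = -3·5 + ½·12·5² = 135 cm; v ends 57 cm/s.
5–11 s: v starts 57 cm/s; Δx = 57·6 + ½·5·6² = 432 cm; v ends 87 cm/s.
11–17 s: v starts 87 cm/s; Δx = 87·6 + ½·-5·6² = 432 cm; v ends 57 cm/s.
x(17) = 0 + Σ Δx = 999 cm.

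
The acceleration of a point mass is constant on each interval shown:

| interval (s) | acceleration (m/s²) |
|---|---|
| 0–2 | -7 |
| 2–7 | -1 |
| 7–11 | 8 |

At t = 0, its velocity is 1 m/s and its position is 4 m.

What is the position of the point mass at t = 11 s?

On each constant-a segment, Δv = aΔt and Δx = v₀Δt + ½aΔt²; chain segment to segment.
0–2 s: v starts 1 m/s; Δx = 1·2 + ½·-7·2² = -12 m; v ends -13 m/s.
2–7 s: v starts -13 m/s; Δx = -13·5 + ½·-1·5² = -77.5 m; v ends -18 m/s.
7–11 s: v starts -18 m/s; Δx = -18·4 + ½·8·4² = -8 m; v ends 14 m/s.
x(11) = 4 + Σ Δx = -93.5 m.

-93.5 m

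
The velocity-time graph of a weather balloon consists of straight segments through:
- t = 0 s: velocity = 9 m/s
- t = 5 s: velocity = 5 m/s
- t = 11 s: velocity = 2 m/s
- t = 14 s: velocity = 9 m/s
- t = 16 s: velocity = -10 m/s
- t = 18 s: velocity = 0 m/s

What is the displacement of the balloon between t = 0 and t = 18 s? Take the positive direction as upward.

Net displacement equals the area under the velocity-time graph (areas below the axis count negative).
0–5 s: ½(9 + 5)(5) = 35 m
5–11 s: ½(5 + 2)(6) = 21 m
11–14 s: ½(2 + 9)(3) = 16.5 m
14–16 s: ½(9 + -10)(2) = -1 m
16–18 s: ½(-10 + 0)(2) = -10 m
Net displacement = 61.5 m

61.5 m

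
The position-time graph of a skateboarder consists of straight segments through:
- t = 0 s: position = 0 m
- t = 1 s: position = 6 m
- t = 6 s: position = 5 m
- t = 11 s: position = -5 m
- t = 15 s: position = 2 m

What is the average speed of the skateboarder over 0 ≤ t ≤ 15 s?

Average speed = (total path length)/(elapsed time); on a piecewise-linear x-t graph the path length is Σ|Δx|.
0–1 s: |Δx| = |6 − 0| = 6 m
1–6 s: |Δx| = |5 − 6| = 1 m
6–11 s: |Δx| = |-5 − 5| = 10 m
11–15 s: |Δx| = |2 − -5| = 7 m
Total path = 24 m; average speed = 24/15 = 1.6 m/s.

1.6 m/s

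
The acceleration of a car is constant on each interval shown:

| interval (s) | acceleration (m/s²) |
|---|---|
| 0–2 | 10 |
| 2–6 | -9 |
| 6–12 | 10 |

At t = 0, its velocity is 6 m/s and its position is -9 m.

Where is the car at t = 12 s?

175 m

On each constant-a segment, Δv = aΔt and Δx = v₀Δt + ½aΔt²; chain segment to segment.
0–2 s: v starts 6 m/s; Δx = 6·2 + ½·10·2² = 32 m; v ends 26 m/s.
2–6 s: v starts 26 m/s; Δx = 26·4 + ½·-9·4² = 32 m; v ends -10 m/s.
6–12 s: v starts -10 m/s; Δx = -10·6 + ½·10·6² = 120 m; v ends 50 m/s.
x(12) = -9 + Σ Δx = 175 m.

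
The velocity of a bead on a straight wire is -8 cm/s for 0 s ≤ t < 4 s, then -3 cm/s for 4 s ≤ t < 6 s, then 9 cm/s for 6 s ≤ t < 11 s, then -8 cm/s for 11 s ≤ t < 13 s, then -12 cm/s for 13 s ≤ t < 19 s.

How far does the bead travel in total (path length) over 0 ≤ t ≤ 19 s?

171 cm

Total distance travelled is ∫|v| dt — sum the magnitudes of each area piece.
0–4 s: |-8| × 4 = 32 cm
4–6 s: |-3| × 2 = 6 cm
6–11 s: |9| × 5 = 45 cm
11–13 s: |-8| × 2 = 16 cm
13–19 s: |-12| × 6 = 72 cm
Total distance = 171 cm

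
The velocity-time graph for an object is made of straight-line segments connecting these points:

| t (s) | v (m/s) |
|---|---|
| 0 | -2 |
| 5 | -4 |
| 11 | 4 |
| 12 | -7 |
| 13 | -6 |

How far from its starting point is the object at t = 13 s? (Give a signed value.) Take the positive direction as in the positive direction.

Displacement is the signed area under the v-t curve.
0–5 s: ½(-2 + -4)(5) = -15 m
5–11 s: ½(-4 + 4)(6) = 0 m
11–12 s: ½(4 + -7)(1) = -1.5 m
12–13 s: ½(-7 + -6)(1) = -6.5 m
Net displacement = -23 m

-23 m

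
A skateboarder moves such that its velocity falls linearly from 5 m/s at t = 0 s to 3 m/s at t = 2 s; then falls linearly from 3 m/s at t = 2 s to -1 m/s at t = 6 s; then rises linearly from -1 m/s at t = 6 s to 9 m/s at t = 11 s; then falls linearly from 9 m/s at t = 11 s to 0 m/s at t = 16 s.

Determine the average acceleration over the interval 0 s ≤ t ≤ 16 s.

-0.3125 m/s²

Average acceleration = Δv/Δt = (0 − 5)/(16 − 0) = -0.3125 m/s².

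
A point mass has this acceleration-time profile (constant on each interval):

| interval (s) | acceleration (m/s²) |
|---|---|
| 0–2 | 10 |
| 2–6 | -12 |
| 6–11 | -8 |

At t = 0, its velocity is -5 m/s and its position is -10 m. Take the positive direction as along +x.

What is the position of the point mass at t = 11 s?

On each constant-a segment, Δv = aΔt and Δx = v₀Δt + ½aΔt²; chain segment to segment.
0–2 s: v starts -5 m/s; Δx = -5·2 + ½·10·2² = 10 m; v ends 15 m/s.
2–6 s: v starts 15 m/s; Δx = 15·4 + ½·-12·4² = -36 m; v ends -33 m/s.
6–11 s: v starts -33 m/s; Δx = -33·5 + ½·-8·5² = -265 m; v ends -73 m/s.
x(11) = -10 + Σ Δx = -301 m.

-301 m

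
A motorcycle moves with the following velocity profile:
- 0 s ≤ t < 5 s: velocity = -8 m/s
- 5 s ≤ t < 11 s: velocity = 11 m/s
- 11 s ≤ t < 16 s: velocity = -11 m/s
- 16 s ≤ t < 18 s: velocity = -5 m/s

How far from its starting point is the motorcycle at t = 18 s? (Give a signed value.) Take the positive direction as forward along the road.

-39 m

Displacement is the signed area under the v-t curve.
0–5 s: -8 × 5 = -40 m
5–11 s: 11 × 6 = 66 m
11–16 s: -11 × 5 = -55 m
16–18 s: -5 × 2 = -10 m
Net displacement = -39 m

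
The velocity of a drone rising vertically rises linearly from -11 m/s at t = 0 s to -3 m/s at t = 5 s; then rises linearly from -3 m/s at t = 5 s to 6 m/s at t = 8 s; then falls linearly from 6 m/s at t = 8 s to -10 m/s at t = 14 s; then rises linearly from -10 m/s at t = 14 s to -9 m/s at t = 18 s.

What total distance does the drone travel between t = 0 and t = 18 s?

Total distance travelled is ∫|v| dt — sum the magnitudes of each area piece.
0–5 s: |½(-11 + -3)(5)| = 35 m
5–8 s: v = 0 at t = 6 s; triangle areas 1.5 + 6 = 7.5 m
8–14 s: v = 0 at t = 10.25 s; triangle areas 6.75 + 18.75 = 25.5 m
14–18 s: |½(-10 + -9)(4)| = 38 m
Total distance = 106 m

106 m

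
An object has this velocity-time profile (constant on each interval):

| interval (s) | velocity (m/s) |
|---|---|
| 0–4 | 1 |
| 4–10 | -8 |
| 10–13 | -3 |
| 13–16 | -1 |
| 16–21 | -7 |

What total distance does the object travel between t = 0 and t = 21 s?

Distance (not displacement) is the total path length: add the absolute areas under v-t.
0–4 s: |1| × 4 = 4 m
4–10 s: |-8| × 6 = 48 m
10–13 s: |-3| × 3 = 9 m
13–16 s: |-1| × 3 = 3 m
16–21 s: |-7| × 5 = 35 m
Total distance = 99 m

99 m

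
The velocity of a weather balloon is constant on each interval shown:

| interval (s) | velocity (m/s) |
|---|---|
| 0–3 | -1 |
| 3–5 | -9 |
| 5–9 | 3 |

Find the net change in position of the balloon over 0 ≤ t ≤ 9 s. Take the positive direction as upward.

-9 m

Net displacement equals the area under the velocity-time graph (areas below the axis count negative).
0–3 s: -1 × 3 = -3 m
3–5 s: -9 × 2 = -18 m
5–9 s: 3 × 4 = 12 m
Net displacement = -9 m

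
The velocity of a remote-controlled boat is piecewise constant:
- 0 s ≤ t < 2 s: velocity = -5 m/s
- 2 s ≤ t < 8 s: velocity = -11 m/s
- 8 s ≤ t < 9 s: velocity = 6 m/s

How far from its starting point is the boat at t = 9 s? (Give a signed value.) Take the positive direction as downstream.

-70 m

Net displacement equals the area under the velocity-time graph (areas below the axis count negative).
0–2 s: -5 × 2 = -10 m
2–8 s: -11 × 6 = -66 m
8–9 s: 6 × 1 = 6 m
Net displacement = -70 m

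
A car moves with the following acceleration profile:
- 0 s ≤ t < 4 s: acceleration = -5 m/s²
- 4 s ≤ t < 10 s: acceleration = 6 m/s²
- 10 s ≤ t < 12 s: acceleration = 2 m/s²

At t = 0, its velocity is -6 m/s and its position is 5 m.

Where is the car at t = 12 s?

-83 m

On each constant-a segment, Δv = aΔt and Δx = v₀Δt + ½aΔt²; chain segment to segment.
0–4 s: v starts -6 m/s; Δx = -6·4 + ½·-5·4² = -64 m; v ends -26 m/s.
4–10 s: v starts -26 m/s; Δx = -26·6 + ½·6·6² = -48 m; v ends 10 m/s.
10–12 s: v starts 10 m/s; Δx = 10·2 + ½·2·2² = 24 m; v ends 14 m/s.
x(12) = 5 + Σ Δx = -83 m.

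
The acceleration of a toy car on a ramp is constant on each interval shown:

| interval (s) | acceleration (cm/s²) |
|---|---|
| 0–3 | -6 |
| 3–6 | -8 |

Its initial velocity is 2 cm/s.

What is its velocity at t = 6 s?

Δv equals the area under the a-t graph; then v = v₀ + Δv.
0–3 s: -6 × 3 = -18 cm/s
3–6 s: -8 × 3 = -24 cm/s
Δv = -42 cm/s, so v(6) = 2 + (-42) = -40 cm/s.

-40 cm/s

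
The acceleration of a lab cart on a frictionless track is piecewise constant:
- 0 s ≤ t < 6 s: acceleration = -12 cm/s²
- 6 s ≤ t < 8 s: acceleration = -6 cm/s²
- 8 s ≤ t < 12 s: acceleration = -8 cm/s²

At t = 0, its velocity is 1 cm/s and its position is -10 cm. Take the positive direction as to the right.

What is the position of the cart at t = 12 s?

On each constant-a segment, Δv = aΔt and Δx = v₀Δt + ½aΔt²; chain segment to segment.
0–6 s: v starts 1 cm/s; Δx = 1·6 + ½·-12·6² = -210 cm; v ends -71 cm/s.
6–8 s: v starts -71 cm/s; Δx = -71·2 + ½·-6·2² = -154 cm; v ends -83 cm/s.
8–12 s: v starts -83 cm/s; Δx = -83·4 + ½·-8·4² = -396 cm; v ends -115 cm/s.
x(12) = -10 + Σ Δx = -770 cm.

-770 cm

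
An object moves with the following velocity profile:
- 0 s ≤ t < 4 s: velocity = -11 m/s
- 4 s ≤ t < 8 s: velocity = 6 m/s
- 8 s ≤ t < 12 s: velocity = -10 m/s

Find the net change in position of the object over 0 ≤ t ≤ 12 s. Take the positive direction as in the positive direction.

Displacement is the signed area under the v-t curve.
0–4 s: -11 × 4 = -44 m
4–8 s: 6 × 4 = 24 m
8–12 s: -10 × 4 = -40 m
Net displacement = -60 m

-60 m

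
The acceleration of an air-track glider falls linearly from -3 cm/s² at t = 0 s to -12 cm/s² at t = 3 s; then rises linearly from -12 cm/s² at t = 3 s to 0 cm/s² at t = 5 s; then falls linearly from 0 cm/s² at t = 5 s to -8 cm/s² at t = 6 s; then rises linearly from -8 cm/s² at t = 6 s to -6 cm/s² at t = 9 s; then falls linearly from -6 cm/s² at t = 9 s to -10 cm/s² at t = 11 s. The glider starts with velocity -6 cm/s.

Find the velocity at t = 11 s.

Δv equals the area under the a-t graph; then v = v₀ + Δv.
0–3 s: ½(-3 + -12)(3) = -22.5 cm/s
3–5 s: ½(-12 + 0)(2) = -12 cm/s
5–6 s: ½(0 + -8)(1) = -4 cm/s
6–9 s: ½(-8 + -6)(3) = -21 cm/s
9–11 s: ½(-6 + -10)(2) = -16 cm/s
Δv = -75.5 cm/s, so v(11) = -6 + (-75.5) = -81.5 cm/s.

-81.5 cm/s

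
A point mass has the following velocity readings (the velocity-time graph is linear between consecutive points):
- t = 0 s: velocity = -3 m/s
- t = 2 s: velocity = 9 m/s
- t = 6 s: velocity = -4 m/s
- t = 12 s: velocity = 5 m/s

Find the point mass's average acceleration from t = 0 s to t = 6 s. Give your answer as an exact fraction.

-1/6 m/s²

Average acceleration = Δv/Δt = (-4 − -3)/(6 − 0) = -1/6 m/s².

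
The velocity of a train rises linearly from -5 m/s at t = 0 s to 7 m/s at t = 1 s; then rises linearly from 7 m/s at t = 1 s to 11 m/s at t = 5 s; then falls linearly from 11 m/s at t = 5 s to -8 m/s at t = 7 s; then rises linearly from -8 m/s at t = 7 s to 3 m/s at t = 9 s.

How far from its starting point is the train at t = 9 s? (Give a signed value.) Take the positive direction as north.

Displacement is the signed area under the v-t curve.
0–1 s: ½(-5 + 7)(1) = 1 m
1–5 s: ½(7 + 11)(4) = 36 m
5–7 s: ½(11 + -8)(2) = 3 m
7–9 s: ½(-8 + 3)(2) = -5 m
Net displacement = 35 m

35 m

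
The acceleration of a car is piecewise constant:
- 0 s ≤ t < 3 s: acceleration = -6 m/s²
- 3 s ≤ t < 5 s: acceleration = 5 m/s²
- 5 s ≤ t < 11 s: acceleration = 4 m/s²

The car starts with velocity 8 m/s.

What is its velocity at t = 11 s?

24 m/s

Δv equals the area under the a-t graph; then v = v₀ + Δv.
0–3 s: -6 × 3 = -18 m/s
3–5 s: 5 × 2 = 10 m/s
5–11 s: 4 × 6 = 24 m/s
Δv = 16 m/s, so v(11) = 8 + (16) = 24 m/s.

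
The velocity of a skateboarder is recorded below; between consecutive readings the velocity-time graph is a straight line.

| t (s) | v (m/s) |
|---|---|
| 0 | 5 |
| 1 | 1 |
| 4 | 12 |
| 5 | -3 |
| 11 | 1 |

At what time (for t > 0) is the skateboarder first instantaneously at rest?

t = 4.8 s

v changes sign on 4–5 s (from 12 to -3); the graph is linear there, so v = 0 at t = 4 + (-12)·(5 − 4)/(-3 − 12) = 4.8 s.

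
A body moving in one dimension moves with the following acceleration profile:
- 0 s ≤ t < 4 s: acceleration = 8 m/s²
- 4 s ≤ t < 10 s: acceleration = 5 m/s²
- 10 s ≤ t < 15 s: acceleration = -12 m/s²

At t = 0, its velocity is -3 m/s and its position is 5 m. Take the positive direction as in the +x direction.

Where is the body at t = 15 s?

On each constant-a segment, Δv = aΔt and Δx = v₀Δt + ½aΔt²; chain segment to segment.
0–4 s: v starts -3 m/s; Δx = -3·4 + ½·8·4² = 52 m; v ends 29 m/s.
4–10 s: v starts 29 m/s; Δx = 29·6 + ½·5·6² = 264 m; v ends 59 m/s.
10–15 s: v starts 59 m/s; Δx = 59·5 + ½·-12·5² = 145 m; v ends -1 m/s.
x(15) = 5 + Σ Δx = 466 m.

466 m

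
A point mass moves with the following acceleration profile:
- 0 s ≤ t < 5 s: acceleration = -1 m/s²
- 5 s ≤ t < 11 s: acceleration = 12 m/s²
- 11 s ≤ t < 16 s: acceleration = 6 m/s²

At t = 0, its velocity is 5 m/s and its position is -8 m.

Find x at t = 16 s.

655.5 m

On each constant-a segment, Δv = aΔt and Δx = v₀Δt + ½aΔt²; chain segment to segment.
0–5 s: v starts 5 m/s; Δx = 5·5 + ½·-1·5² = 12.5 m; v ends 0 m/s.
5–11 s: v starts 0 m/s; Δx = 0·6 + ½·12·6² = 216 m; v ends 72 m/s.
11–16 s: v starts 72 m/s; Δx = 72·5 + ½·6·5² = 435 m; v ends 102 m/s.
x(16) = -8 + Σ Δx = 655.5 m.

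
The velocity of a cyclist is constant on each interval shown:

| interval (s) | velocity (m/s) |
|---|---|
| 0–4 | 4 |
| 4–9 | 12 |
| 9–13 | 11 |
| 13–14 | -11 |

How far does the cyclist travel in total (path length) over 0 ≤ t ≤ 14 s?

Total distance travelled is ∫|v| dt — sum the magnitudes of each area piece.
0–4 s: |4| × 4 = 16 m
4–9 s: |12| × 5 = 60 m
9–13 s: |11| × 4 = 44 m
13–14 s: |-11| × 1 = 11 m
Total distance = 131 m

131 m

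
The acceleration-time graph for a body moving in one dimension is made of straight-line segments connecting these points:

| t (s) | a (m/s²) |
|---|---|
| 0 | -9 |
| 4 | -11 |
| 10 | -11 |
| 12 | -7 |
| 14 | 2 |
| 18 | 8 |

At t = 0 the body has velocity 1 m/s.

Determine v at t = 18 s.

-108 m/s

Δv equals the area under the a-t graph; then v = v₀ + Δv.
0–4 s: ½(-9 + -11)(4) = -40 m/s
4–10 s: -11 × 6 = -66 m/s
10–12 s: ½(-11 + -7)(2) = -18 m/s
12–14 s: ½(-7 + 2)(2) = -5 m/s
14–18 s: ½(2 + 8)(4) = 20 m/s
Δv = -109 m/s, so v(18) = 1 + (-109) = -108 m/s.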